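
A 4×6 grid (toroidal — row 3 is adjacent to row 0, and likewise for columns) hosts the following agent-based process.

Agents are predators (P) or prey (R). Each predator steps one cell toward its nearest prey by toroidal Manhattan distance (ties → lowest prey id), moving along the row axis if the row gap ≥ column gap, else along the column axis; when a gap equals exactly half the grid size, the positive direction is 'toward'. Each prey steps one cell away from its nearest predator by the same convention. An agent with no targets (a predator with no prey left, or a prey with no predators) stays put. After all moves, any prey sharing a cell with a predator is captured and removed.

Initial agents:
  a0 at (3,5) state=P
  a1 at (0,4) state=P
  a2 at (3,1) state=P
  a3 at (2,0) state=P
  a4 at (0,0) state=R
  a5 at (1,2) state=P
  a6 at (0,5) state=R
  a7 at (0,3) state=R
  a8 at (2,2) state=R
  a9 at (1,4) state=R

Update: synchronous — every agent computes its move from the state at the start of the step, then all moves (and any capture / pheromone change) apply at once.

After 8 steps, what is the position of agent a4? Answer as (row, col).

t=1: a0@(0,5):P a1@(0,5):P a2@(0,1):P a3@(3,0):P a4@(1,0):R a5@(2,2):P a6@(1,5):R a7@(0,2):R a8@(3,2):R a9@(2,4):R
t=2: a0@(1,5):P a1@(1,5):P a2@(0,2):P a3@(0,0):P a4@(2,0):R a5@(3,2):P a6@(2,5):R a7@(0,3):R a9@(2,5):R
t=3: a0@(2,5):P a1@(2,5):P a2@(0,3):P a3@(1,0):P a4@(3,0):R a5@(0,2):P a6@(3,5):R a7@(0,4):R a9@(3,5):R
t=4: a0@(3,5):P a1@(3,5):P a2@(0,4):P a3@(2,0):P a4@(0,0):R a5@(0,3):P a6@(0,5):R a7@(0,5):R a9@(0,5):R
t=5: a0@(0,5):P a1@(0,5):P a2@(0,5):P a3@(3,0):P a4@(1,0):R a5@(0,4):P a6@(1,5):R a7@(1,5):R a9@(1,5):R
t=6: a0@(1,5):P a1@(1,5):P a2@(1,5):P a3@(0,0):P a4@(2,0):R a5@(1,4):P a6@(2,5):R a7@(2,5):R a9@(2,5):R
t=7: a0@(2,5):P a1@(2,5):P a2@(2,5):P a3@(1,0):P a4@(3,0):R a5@(2,4):P a6@(3,5):R a7@(3,5):R a9@(3,5):R
t=8: a0@(3,5):P a1@(3,5):P a2@(3,5):P a3@(2,0):P a4@(0,0):R a5@(3,4):P a6@(0,5):R a7@(0,5):R a9@(0,5):R

(0, 0)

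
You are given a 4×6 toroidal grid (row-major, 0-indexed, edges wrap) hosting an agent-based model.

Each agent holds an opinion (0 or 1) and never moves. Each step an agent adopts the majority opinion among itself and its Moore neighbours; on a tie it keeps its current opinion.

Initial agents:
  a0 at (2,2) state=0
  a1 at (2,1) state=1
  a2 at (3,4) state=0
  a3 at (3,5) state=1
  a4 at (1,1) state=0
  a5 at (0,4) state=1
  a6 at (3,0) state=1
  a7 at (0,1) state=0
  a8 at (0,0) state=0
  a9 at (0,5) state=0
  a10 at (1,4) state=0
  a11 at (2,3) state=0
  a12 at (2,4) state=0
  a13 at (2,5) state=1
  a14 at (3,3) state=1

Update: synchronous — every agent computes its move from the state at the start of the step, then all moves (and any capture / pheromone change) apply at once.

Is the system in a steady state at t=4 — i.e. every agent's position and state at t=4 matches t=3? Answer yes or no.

t=1: a0@(2,2):0 a1@(2,1):1 a2@(3,4):0 a3@(3,5):1 a4@(1,1):0 a5@(0,4):1 a6@(3,0):1 a7@(0,1):0 a8@(0,0):0 a9@(0,5):0 a10@(1,4):0 a11@(2,3):0 a12@(2,4):0 a13@(2,5):1 a14@(3,3):0
t=2: a0@(2,2):0 a1@(2,1):1 a2@(3,4):0 a3@(3,5):1 a4@(1,1):0 a5@(0,4):0 a6@(3,0):1 a7@(0,1):0 a8@(0,0):0 a9@(0,5):0 a10@(1,4):0 a11@(2,3):0 a12@(2,4):0 a13@(2,5):1 a14@(3,3):0
t=3: a0@(2,2):0 a1@(2,1):1 a2@(3,4):0 a3@(3,5):0 a4@(1,1):0 a5@(0,4):0 a6@(3,0):1 a7@(0,1):0 a8@(0,0):0 a9@(0,5):0 a10@(1,4):0 a11@(2,3):0 a12@(2,4):0 a13@(2,5):1 a14@(3,3):0
t=4: a0@(2,2):0 a1@(2,1):1 a2@(3,4):0 a3@(3,5):0 a4@(1,1):0 a5@(0,4):0 a6@(3,0):0 a7@(0,1):0 a8@(0,0):0 a9@(0,5):0 a10@(1,4):0 a11@(2,3):0 a12@(2,4):0 a13@(2,5):0 a14@(3,3):0

no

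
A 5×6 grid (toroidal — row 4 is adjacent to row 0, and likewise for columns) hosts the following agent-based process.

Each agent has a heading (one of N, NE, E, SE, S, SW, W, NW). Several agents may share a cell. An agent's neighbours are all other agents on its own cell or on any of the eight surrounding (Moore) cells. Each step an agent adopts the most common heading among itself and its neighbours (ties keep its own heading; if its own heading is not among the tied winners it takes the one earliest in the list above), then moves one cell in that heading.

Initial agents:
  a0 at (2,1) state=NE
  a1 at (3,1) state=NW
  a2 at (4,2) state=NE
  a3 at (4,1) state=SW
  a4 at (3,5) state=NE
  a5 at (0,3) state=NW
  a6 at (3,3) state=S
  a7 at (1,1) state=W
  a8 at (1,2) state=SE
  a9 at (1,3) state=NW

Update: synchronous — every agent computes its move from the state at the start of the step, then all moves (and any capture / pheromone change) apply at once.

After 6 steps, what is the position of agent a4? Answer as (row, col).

(2, 5)

t=1: a0@(1,2):NE a1@(2,2):NE a2@(3,1):NW a3@(0,0):SW a4@(2,0):NE a5@(4,2):NW a6@(4,3):S a7@(1,0):W a8@(0,1):NW a9@(0,2):NW
t=2: a0@(0,3):NE a1@(1,3):NE a2@(2,0):NW a3@(1,5):SW a4@(1,1):NE a5@(3,1):NW a6@(3,2):NW a7@(1,5):W a8@(4,0):NW a9@(4,1):NW
t=3: a0@(4,4):NE a1@(0,4):NE a2@(1,5):NW a3@(2,4):SW a4@(0,2):NE a5@(2,0):NW a6@(2,1):NW a7@(1,4):W a8@(3,5):NW a9@(3,0):NW
t=4: a0@(3,5):NE a1@(4,5):NE a2@(0,4):NW a3@(1,3):NW a4@(4,3):NE a5@(1,5):NW a6@(1,0):NW a7@(1,3):W a8@(2,4):NW a9@(2,5):NW
t=5: a0@(2,0):NE a1@(3,0):NE a2@(4,3):NW a3@(0,2):NW a4@(3,4):NE a5@(0,4):NW a6@(0,5):NW a7@(0,2):NW a8@(1,3):NW a9@(1,4):NW
t=6: a0@(1,1):NE a1@(2,1):NE a2@(3,2):NW a3@(4,1):NW a4@(2,5):NE a5@(4,3):NW a6@(4,4):NW a7@(4,1):NW a8@(0,2):NW a9@(0,3):NW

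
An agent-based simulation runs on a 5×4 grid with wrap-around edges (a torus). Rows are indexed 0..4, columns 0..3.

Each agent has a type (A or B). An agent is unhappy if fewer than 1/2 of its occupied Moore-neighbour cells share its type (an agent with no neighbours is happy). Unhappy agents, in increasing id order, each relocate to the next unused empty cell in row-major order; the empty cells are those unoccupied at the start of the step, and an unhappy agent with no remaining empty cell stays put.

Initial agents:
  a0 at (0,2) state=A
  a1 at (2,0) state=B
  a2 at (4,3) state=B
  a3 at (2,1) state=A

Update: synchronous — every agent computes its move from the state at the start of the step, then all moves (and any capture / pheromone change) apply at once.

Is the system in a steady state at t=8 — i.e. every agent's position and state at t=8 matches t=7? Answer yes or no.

no

t=1: a0@(0,0):A a1@(0,1):B a2@(0,3):B a3@(1,0):A
t=2: a0@(0,2):A a1@(1,1):B a2@(1,2):B a3@(1,3):A
t=3: a0@(0,0):A a1@(1,1):B a2@(0,1):B a3@(1,3):A
t=4: a0@(0,2):A a1@(1,1):B a2@(0,1):B a3@(1,3):A
t=5: a0@(0,0):A a1@(1,1):B a2@(0,1):B a3@(1,3):A
t=6: a0@(0,2):A a1@(1,1):B a2@(0,1):B a3@(1,3):A
t=7: a0@(0,0):A a1@(1,1):B a2@(0,1):B a3@(1,3):A
t=8: a0@(0,2):A a1@(1,1):B a2@(0,1):B a3@(1,3):A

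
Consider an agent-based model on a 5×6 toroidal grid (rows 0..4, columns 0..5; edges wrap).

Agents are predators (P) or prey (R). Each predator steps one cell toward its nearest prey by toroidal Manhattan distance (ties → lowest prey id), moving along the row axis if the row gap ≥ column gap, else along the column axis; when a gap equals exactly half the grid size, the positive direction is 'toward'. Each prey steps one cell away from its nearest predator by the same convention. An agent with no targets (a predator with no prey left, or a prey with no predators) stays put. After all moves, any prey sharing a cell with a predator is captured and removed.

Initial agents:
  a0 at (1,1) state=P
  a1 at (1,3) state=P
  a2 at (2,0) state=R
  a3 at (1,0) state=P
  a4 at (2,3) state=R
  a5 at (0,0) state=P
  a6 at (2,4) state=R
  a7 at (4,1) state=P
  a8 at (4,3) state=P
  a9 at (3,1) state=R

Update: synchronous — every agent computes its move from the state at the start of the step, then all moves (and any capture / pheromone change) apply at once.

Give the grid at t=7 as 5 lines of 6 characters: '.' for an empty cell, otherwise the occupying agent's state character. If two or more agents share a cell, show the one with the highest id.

t=1: a0@(2,1):P a1@(2,3):P a2@(3,0):R a3@(2,0):P a5@(1,0):P a6@(3,4):R a7@(3,1):P a8@(3,3):P
t=2: a0@(3,1):P a1@(3,3):P a2@(4,0):R a3@(3,0):P a5@(2,0):P a6@(3,5):R a7@(3,0):P a8@(3,4):P
t=3: a0@(4,1):P a1@(3,4):P a2@(0,0):R a3@(4,0):P a5@(3,0):P a7@(4,0):P a8@(3,5):P
t=4: a0@(0,1):P a1@(4,4):P a2@(1,0):R a3@(0,0):P a5@(4,0):P a7@(0,0):P a8@(4,5):P
t=5: a0@(1,1):P a1@(0,4):P a2@(2,0):R a3@(1,0):P a5@(0,0):P a7@(1,0):P a8@(0,5):P
t=6: a0@(2,1):P a1@(1,4):P a2@(3,0):R a3@(2,0):P a5@(1,0):P a7@(2,0):P a8@(1,5):P
t=7: a0@(3,1):P a1@(2,4):P a2@(4,0):R a3@(3,0):P a5@(2,0):P a7@(3,0):P a8@(2,5):P

......
......
P...PP
PP....
R.....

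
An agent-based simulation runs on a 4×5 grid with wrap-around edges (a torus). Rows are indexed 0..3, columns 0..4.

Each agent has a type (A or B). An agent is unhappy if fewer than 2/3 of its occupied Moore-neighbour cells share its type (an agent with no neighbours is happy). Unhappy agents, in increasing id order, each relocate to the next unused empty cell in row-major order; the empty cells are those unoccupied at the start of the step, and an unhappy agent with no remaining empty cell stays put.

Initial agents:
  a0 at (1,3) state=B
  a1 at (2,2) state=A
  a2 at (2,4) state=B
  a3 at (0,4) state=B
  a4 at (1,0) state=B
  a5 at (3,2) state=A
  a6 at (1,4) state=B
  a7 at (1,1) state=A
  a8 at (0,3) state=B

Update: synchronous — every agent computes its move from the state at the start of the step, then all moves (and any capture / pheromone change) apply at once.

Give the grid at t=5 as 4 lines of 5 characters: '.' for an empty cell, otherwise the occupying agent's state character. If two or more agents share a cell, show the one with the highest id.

BA..B
B...A
BA..B
B....

t=1: a0@(1,3):B a1@(2,2):A a2@(2,4):B a3@(0,4):B a4@(1,0):B a5@(0,0):A a6@(1,4):B a7@(0,1):A a8@(0,3):B
t=2: a0@(1,3):B a1@(0,2):A a2@(2,4):B a3@(0,4):B a4@(1,1):B a5@(1,2):A a6@(1,4):B a7@(2,0):A a8@(0,3):B
t=3: a0@(1,3):B a1@(0,0):A a2@(2,4):B a3@(0,4):B a4@(0,1):B a5@(1,0):A a6@(1,4):B a7@(2,1):A a8@(2,2):B
t=4: a0@(1,3):B a1@(0,2):A a2@(2,4):B a3@(0,3):B a4@(1,1):B a5@(1,2):A a6@(2,0):B a7@(2,3):A a8@(3,0):B
t=5: a0@(0,0):B a1@(0,1):A a2@(2,4):B a3@(0,4):B a4@(1,0):B a5@(1,4):A a6@(2,0):B a7@(2,1):A a8@(3,0):B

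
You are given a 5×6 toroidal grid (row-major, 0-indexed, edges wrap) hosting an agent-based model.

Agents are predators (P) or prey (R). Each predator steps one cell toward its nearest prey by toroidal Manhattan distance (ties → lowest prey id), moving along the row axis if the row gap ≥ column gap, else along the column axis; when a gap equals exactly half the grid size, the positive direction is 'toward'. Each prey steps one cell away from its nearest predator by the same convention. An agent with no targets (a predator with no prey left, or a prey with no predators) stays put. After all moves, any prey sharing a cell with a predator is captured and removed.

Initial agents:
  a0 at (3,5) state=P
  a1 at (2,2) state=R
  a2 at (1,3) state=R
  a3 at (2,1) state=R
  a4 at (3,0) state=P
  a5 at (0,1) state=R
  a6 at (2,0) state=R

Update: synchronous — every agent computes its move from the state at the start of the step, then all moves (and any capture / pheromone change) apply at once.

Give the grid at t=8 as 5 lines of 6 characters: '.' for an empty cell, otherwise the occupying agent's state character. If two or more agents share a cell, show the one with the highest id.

t=1: a0@(2,5):P a1@(2,3):R a2@(0,3):R a3@(1,1):R a4@(2,0):P a5@(1,1):R a6@(1,0):R
t=2: a0@(2,4):P a1@(2,2):R a2@(4,3):R a3@(0,1):R a4@(1,0):P a5@(0,1):R a6@(0,0):R
t=3: a0@(2,3):P a1@(2,1):R a2@(0,3):R a3@(4,1):R a4@(0,0):P a5@(4,1):R a6@(4,0):R
t=4: a0@(2,2):P a1@(2,0):R a2@(4,3):R a3@(3,1):R a4@(4,0):P a5@(3,1):R a6@(3,0):R
t=5: a0@(2,1):P a1@(2,5):R a2@(0,3):R a3@(4,1):R a4@(3,0):P a5@(4,1):R a6@(2,0):R
t=6: a0@(2,0):P a1@(2,4):R a2@(4,3):R a3@(0,1):R a4@(2,0):P a5@(0,1):R a6@(2,5):R
t=7: a0@(2,5):P a1@(2,3):R a2@(4,2):R a3@(4,1):R a4@(2,5):P a5@(4,1):R a6@(2,4):R
t=8: a0@(2,4):P a1@(2,2):R a2@(4,1):R a3@(0,1):R a4@(2,4):P a5@(0,1):R a6@(2,3):R

.R....
......
..RRP.
......
.R....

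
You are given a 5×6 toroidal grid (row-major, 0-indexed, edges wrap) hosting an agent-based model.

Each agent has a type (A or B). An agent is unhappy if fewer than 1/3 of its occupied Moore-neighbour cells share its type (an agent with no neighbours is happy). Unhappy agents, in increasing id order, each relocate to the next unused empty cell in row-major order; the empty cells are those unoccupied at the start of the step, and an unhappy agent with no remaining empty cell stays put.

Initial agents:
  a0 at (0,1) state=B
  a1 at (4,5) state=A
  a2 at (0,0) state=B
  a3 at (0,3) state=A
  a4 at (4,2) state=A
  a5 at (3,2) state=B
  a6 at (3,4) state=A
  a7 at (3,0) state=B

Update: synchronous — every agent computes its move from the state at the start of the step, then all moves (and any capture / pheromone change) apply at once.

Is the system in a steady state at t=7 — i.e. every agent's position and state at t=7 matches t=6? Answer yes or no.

t=1: a0@(0,1):B a1@(4,5):A a2@(0,0):B a3@(0,3):A a4@(4,2):A a5@(0,2):B a6@(3,4):A a7@(0,4):B
t=2: a0@(0,1):B a1@(4,5):A a2@(0,0):B a3@(0,3):A a4@(4,2):A a5@(0,2):B a6@(3,4):A a7@(0,5):B
t=3: (unchanged — steady state)

yes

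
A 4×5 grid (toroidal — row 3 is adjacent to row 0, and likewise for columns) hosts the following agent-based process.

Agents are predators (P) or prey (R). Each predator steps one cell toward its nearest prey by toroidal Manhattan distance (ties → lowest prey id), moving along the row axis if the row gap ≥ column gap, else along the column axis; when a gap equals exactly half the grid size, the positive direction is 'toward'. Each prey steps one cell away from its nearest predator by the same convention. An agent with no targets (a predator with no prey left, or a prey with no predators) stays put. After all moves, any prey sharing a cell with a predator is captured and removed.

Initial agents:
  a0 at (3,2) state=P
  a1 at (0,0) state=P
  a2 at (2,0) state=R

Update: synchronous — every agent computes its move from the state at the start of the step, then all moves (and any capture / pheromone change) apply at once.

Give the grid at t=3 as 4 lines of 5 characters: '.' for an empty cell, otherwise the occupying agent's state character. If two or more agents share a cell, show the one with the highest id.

t=1: a0@(3,1):P a1@(1,0):P
t=2: (unchanged — steady state)

.....
P....
.....
.P...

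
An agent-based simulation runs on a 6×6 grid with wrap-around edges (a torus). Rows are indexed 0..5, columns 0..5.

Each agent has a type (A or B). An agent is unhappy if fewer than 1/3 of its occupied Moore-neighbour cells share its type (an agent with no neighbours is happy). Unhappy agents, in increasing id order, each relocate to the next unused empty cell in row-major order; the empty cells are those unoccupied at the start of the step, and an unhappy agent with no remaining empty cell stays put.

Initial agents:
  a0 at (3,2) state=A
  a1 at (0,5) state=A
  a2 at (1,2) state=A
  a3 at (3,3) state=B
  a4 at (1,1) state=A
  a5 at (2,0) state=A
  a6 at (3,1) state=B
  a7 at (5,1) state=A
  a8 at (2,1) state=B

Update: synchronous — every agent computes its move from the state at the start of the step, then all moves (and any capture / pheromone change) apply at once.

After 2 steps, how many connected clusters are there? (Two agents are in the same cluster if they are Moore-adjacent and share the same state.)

3

t=1: a0@(0,0):A a1@(0,5):A a2@(1,2):A a3@(0,1):B a4@(1,1):A a5@(2,0):A a6@(3,1):B a7@(5,1):A a8@(0,2):B
t=2: a0@(0,0):A a1@(0,5):A a2@(1,2):A a3@(0,3):B a4@(1,1):A a5@(2,0):A a6@(0,4):B a7@(5,1):A a8@(1,0):B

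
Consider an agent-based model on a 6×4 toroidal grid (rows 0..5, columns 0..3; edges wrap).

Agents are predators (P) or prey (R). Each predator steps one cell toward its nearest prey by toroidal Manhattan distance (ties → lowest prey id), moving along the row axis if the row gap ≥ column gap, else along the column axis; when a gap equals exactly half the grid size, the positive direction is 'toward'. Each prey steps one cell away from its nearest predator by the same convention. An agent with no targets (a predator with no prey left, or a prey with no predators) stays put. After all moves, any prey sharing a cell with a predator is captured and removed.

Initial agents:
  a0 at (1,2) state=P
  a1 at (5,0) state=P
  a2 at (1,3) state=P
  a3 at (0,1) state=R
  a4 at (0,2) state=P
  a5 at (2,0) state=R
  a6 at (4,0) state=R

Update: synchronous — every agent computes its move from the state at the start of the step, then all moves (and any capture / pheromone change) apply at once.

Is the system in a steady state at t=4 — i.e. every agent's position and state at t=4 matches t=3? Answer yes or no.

yes

t=1: a0@(0,2):P a1@(4,0):P a2@(2,3):P a3@(0,0):R a4@(0,1):P a5@(3,0):R a6@(3,0):R
t=2: a0@(0,3):P a1@(3,0):P a2@(3,3):P a4@(0,0):P a5@(2,0):R a6@(2,0):R
t=3: a0@(1,3):P a1@(2,0):P a2@(2,3):P a4@(1,0):P
t=4: (unchanged — steady state)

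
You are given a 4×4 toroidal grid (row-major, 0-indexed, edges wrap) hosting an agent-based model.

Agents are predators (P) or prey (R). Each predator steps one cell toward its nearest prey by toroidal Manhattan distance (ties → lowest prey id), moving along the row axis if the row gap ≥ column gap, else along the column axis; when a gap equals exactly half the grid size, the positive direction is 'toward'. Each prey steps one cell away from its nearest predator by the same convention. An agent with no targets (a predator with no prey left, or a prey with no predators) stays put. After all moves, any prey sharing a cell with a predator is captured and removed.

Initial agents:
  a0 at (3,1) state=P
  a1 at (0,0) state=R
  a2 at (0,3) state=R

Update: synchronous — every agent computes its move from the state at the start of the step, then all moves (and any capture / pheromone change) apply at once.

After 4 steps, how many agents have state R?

t=1: a0@(0,1):P a1@(1,0):R a2@(0,2):R
t=2: a0@(0,2):P a1@(2,0):R a2@(0,3):R
t=3: a0@(0,3):P a1@(1,0):R a2@(0,0):R
t=4: a0@(0,0):P a1@(2,0):R a2@(0,1):R

2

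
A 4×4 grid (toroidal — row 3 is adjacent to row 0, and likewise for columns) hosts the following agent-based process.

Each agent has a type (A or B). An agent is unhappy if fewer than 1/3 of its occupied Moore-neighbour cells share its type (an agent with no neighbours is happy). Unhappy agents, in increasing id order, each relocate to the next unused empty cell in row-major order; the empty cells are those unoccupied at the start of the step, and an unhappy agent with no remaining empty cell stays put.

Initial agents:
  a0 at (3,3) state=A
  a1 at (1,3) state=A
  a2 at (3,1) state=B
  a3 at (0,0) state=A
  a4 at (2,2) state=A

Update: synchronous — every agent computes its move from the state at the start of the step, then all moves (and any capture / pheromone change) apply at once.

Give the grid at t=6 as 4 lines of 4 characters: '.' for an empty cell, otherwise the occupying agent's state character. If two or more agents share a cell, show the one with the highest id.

t=1: a0@(3,3):A a1@(1,3):A a2@(0,1):B a3@(0,0):A a4@(2,2):A
t=2: a0@(3,3):A a1@(1,3):A a2@(0,2):B a3@(0,0):A a4@(2,2):A
t=3: a0@(3,3):A a1@(1,3):A a2@(0,1):B a3@(0,0):A a4@(2,2):A
t=4: a0@(3,3):A a1@(1,3):A a2@(0,2):B a3@(0,0):A a4@(2,2):A
t=5: a0@(3,3):A a1@(1,3):A a2@(0,1):B a3@(0,0):A a4@(2,2):A
t=6: a0@(3,3):A a1@(1,3):A a2@(0,2):B a3@(0,0):A a4@(2,2):A

A.B.
...A
..A.
...A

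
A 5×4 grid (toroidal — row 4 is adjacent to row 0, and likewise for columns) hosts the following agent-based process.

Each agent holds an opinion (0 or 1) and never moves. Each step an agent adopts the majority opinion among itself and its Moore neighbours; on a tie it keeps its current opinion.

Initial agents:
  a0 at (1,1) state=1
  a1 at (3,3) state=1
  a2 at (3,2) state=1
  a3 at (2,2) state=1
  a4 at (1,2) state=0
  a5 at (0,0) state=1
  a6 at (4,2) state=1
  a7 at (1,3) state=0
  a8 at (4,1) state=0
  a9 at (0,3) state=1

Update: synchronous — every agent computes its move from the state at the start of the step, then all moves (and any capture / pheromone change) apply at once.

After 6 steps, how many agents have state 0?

t=1: a0@(1,1):1 a1@(3,3):1 a2@(3,2):1 a3@(2,2):1 a4@(1,2):1 a5@(0,0):1 a6@(4,2):1 a7@(1,3):1 a8@(4,1):1 a9@(0,3):1
t=2: (unchanged — steady state)

0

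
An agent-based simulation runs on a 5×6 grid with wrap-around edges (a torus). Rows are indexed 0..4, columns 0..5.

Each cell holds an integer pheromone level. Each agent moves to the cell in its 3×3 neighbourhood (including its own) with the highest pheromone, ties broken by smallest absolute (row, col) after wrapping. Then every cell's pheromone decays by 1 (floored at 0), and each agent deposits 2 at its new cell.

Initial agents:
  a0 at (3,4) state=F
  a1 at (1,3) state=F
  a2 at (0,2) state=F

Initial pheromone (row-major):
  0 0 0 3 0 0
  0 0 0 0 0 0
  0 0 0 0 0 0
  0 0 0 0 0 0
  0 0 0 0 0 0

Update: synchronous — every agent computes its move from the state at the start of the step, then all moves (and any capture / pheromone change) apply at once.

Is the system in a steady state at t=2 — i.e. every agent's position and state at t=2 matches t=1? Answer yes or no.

t=1: a0@(2,3) a1@(0,3) a2@(0,3) | pheromone: 0 0 0 6 0 0 / 0 0 0 0 0 0 / 0 0 0 2 0 0 / 0 0 0 0 0 0 / 0 0 0 0 0 0
t=2: a0@(2,3) a1@(0,3) a2@(0,3) | pheromone: 0 0 0 9 0 0 / 0 0 0 0 0 0 / 0 0 0 3 0 0 / 0 0 0 0 0 0 / 0 0 0 0 0 0

yes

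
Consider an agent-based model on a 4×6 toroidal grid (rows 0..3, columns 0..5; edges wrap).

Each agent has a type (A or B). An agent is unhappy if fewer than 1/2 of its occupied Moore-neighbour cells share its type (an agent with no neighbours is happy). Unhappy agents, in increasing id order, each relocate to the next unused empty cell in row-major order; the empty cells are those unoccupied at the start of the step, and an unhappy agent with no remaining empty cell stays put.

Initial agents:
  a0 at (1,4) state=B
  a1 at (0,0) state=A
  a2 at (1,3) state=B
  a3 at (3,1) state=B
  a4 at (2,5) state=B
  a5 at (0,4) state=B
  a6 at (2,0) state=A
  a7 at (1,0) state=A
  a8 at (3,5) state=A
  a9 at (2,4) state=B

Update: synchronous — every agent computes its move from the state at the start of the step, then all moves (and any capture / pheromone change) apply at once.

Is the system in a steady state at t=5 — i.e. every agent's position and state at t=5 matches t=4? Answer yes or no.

yes

t=1: a0@(1,4):B a1@(0,0):A a2@(1,3):B a3@(0,1):B a4@(0,2):B a5@(0,4):B a6@(2,0):A a7@(1,0):A a8@(0,3):A a9@(2,4):B
t=2: a0@(1,4):B a1@(0,0):A a2@(1,3):B a3@(0,5):B a4@(0,2):B a5@(0,4):B a6@(2,0):A a7@(1,0):A a8@(1,1):A a9@(2,4):B
t=3: (unchanged — steady state)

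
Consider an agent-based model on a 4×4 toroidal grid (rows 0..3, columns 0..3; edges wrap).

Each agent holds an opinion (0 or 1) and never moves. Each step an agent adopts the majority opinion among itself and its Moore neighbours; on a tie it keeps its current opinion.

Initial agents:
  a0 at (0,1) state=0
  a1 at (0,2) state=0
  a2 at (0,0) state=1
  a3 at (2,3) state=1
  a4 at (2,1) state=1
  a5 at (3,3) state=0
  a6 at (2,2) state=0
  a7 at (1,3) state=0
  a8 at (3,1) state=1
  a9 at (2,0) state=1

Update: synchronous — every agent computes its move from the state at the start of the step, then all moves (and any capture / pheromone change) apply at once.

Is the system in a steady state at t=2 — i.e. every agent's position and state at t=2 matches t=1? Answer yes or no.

no

t=1: a0@(0,1):0 a1@(0,2):0 a2@(0,0):0 a3@(2,3):0 a4@(2,1):1 a5@(3,3):0 a6@(2,2):0 a7@(1,3):0 a8@(3,1):1 a9@(2,0):1
t=2: a0@(0,1):0 a1@(0,2):0 a2@(0,0):0 a3@(2,3):0 a4@(2,1):1 a5@(3,3):0 a6@(2,2):0 a7@(1,3):0 a8@(3,1):0 a9@(2,0):1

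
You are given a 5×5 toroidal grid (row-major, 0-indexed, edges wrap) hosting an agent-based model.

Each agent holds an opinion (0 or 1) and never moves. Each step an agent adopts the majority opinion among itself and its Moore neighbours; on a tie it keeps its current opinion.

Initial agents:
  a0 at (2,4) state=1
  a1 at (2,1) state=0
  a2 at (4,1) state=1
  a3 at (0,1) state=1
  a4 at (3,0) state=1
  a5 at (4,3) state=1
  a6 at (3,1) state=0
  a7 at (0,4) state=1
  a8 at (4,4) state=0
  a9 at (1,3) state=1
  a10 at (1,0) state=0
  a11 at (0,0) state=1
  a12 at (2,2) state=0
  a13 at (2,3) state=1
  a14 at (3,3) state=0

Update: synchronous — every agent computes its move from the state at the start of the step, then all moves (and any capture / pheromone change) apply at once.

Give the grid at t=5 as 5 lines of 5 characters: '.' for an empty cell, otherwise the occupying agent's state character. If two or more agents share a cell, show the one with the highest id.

11..1
1..1.
.0011
10.1.
.1.11

t=1: a0@(2,4):1 a1@(2,1):0 a2@(4,1):1 a3@(0,1):1 a4@(3,0):1 a5@(4,3):1 a6@(3,1):0 a7@(0,4):1 a8@(4,4):1 a9@(1,3):1 a10@(1,0):1 a11@(0,0):1 a12@(2,2):0 a13@(2,3):1 a14@(3,3):0
t=2: a0@(2,4):1 a1@(2,1):0 a2@(4,1):1 a3@(0,1):1 a4@(3,0):1 a5@(4,3):1 a6@(3,1):0 a7@(0,4):1 a8@(4,4):1 a9@(1,3):1 a10@(1,0):1 a11@(0,0):1 a12@(2,2):0 a13@(2,3):1 a14@(3,3):1
t=3: (unchanged — steady state)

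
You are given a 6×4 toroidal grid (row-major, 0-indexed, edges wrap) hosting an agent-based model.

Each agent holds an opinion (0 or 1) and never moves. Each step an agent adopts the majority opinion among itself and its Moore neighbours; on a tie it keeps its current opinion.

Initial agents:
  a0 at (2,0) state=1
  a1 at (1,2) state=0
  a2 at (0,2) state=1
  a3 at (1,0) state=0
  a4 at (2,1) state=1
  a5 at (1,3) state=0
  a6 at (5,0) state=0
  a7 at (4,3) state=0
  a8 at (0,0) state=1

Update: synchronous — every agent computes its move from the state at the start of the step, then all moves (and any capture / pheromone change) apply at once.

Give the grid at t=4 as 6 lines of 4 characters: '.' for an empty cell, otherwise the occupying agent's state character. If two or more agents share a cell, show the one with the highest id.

0.0.
1.00
11..
....
...0
0...

t=1: a0@(2,0):1 a1@(1,2):0 a2@(0,2):0 a3@(1,0):1 a4@(2,1):1 a5@(1,3):0 a6@(5,0):0 a7@(4,3):0 a8@(0,0):0
t=2: (unchanged — steady state)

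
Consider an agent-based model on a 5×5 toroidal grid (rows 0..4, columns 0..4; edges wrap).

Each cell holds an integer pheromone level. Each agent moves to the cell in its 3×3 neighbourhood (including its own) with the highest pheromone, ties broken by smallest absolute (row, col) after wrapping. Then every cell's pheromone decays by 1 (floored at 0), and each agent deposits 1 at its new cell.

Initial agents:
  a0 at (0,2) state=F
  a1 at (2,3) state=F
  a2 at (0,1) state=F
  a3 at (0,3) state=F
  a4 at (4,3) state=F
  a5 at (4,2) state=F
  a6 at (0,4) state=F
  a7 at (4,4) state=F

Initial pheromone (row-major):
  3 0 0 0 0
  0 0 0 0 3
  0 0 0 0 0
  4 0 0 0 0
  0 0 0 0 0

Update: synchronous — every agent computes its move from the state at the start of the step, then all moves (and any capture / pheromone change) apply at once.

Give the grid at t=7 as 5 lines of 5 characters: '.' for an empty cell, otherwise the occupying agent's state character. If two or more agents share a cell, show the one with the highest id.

t=1: a0@(0,1) a1@(1,4) a2@(0,0) a3@(1,4) a4@(0,2) a5@(0,1) a6@(0,0) a7@(3,0) | pheromone: 4 2 1 0 0 / 0 0 0 0 4 / 0 0 0 0 0 / 4 0 0 0 0 / 0 0 0 0 0
t=2: a0@(0,0) a1@(0,0) a2@(0,0) a3@(0,0) a4@(0,1) a5@(0,0) a6@(0,0) a7@(3,0) | pheromone: 9 2 0 0 0 / 0 0 0 0 3 / 0 0 0 0 0 / 4 0 0 0 0 / 0 0 0 0 0
t=3: a0@(0,0) a1@(0,0) a2@(0,0) a3@(0,0) a4@(0,0) a5@(0,0) a6@(0,0) a7@(3,0) | pheromone: 15 1 0 0 0 / 0 0 0 0 2 / 0 0 0 0 0 / 4 0 0 0 0 / 0 0 0 0 0
t=4: a0@(0,0) a1@(0,0) a2@(0,0) a3@(0,0) a4@(0,0) a5@(0,0) a6@(0,0) a7@(3,0) | pheromone: 21 0 0 0 0 / 0 0 0 0 1 / 0 0 0 0 0 / 4 0 0 0 0 / 0 0 0 0 0
t=5: a0@(0,0) a1@(0,0) a2@(0,0) a3@(0,0) a4@(0,0) a5@(0,0) a6@(0,0) a7@(3,0) | pheromone: 27 0 0 0 0 / 0 0 0 0 0 / 0 0 0 0 0 / 4 0 0 0 0 / 0 0 0 0 0
t=6: a0@(0,0) a1@(0,0) a2@(0,0) a3@(0,0) a4@(0,0) a5@(0,0) a6@(0,0) a7@(3,0) | pheromone: 33 0 0 0 0 / 0 0 0 0 0 / 0 0 0 0 0 / 4 0 0 0 0 / 0 0 0 0 0
t=7: a0@(0,0) a1@(0,0) a2@(0,0) a3@(0,0) a4@(0,0) a5@(0,0) a6@(0,0) a7@(3,0) | pheromone: 39 0 0 0 0 / 0 0 0 0 0 / 0 0 0 0 0 / 4 0 0 0 0 / 0 0 0 0 0

F....
.....
.....
F....
.....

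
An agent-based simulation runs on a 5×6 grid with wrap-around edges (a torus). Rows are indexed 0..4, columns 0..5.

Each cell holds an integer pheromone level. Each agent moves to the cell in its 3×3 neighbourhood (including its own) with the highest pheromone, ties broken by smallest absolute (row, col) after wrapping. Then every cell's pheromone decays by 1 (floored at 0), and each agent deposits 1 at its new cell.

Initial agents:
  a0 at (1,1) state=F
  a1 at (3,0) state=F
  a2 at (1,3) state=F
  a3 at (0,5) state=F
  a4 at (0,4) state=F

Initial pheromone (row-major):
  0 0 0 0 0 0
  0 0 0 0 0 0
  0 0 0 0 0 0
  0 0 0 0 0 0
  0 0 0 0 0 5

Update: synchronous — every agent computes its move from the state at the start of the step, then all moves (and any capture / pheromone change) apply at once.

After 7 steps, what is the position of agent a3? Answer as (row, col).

t=1: a0@(0,0) a1@(4,5) a2@(0,2) a3@(4,5) a4@(4,5) | pheromone: 1 0 1 0 0 0 / 0 0 0 0 0 0 / 0 0 0 0 0 0 / 0 0 0 0 0 0 / 0 0 0 0 0 7
t=2: a0@(4,5) a1@(4,5) a2@(0,2) a3@(4,5) a4@(4,5) | pheromone: 0 0 1 0 0 0 / 0 0 0 0 0 0 / 0 0 0 0 0 0 / 0 0 0 0 0 0 / 0 0 0 0 0 10
t=3: a0@(4,5) a1@(4,5) a2@(0,2) a3@(4,5) a4@(4,5) | pheromone: 0 0 1 0 0 0 / 0 0 0 0 0 0 / 0 0 0 0 0 0 / 0 0 0 0 0 0 / 0 0 0 0 0 13
t=4: a0@(4,5) a1@(4,5) a2@(0,2) a3@(4,5) a4@(4,5) | pheromone: 0 0 1 0 0 0 / 0 0 0 0 0 0 / 0 0 0 0 0 0 / 0 0 0 0 0 0 / 0 0 0 0 0 16
t=5: a0@(4,5) a1@(4,5) a2@(0,2) a3@(4,5) a4@(4,5) | pheromone: 0 0 1 0 0 0 / 0 0 0 0 0 0 / 0 0 0 0 0 0 / 0 0 0 0 0 0 / 0 0 0 0 0 19
t=6: a0@(4,5) a1@(4,5) a2@(0,2) a3@(4,5) a4@(4,5) | pheromone: 0 0 1 0 0 0 / 0 0 0 0 0 0 / 0 0 0 0 0 0 / 0 0 0 0 0 0 / 0 0 0 0 0 22
t=7: a0@(4,5) a1@(4,5) a2@(0,2) a3@(4,5) a4@(4,5) | pheromone: 0 0 1 0 0 0 / 0 0 0 0 0 0 / 0 0 0 0 0 0 / 0 0 0 0 0 0 / 0 0 0 0 0 25

(4, 5)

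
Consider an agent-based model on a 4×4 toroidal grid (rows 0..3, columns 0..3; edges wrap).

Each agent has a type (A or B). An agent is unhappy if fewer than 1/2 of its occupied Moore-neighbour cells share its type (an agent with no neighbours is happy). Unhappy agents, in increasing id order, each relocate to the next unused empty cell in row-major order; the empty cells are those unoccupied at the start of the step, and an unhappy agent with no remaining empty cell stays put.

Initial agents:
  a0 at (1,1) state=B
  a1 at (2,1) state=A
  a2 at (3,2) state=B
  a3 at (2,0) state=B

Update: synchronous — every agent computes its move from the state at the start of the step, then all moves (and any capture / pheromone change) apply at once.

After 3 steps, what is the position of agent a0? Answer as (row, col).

t=1: a0@(1,1):B a1@(0,0):A a2@(0,1):B a3@(2,0):B
t=2: a0@(1,1):B a1@(0,2):A a2@(0,1):B a3@(2,0):B
t=3: a0@(1,1):B a1@(0,0):A a2@(0,1):B a3@(2,0):B

(1, 1)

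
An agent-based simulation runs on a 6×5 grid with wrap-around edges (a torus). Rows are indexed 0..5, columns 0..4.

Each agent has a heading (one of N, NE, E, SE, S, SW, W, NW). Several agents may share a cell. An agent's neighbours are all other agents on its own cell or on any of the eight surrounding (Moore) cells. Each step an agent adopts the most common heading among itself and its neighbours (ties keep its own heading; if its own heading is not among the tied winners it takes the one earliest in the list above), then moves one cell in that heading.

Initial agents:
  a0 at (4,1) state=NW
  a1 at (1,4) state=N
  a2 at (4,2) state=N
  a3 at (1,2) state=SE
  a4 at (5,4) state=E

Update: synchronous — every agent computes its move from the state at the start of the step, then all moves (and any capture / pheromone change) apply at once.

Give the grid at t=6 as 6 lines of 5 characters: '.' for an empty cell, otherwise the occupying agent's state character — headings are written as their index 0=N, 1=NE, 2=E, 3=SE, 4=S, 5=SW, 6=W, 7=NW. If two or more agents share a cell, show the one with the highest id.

.....
...30
.....
.....
7.0..
2....

t=1: a0@(3,0):NW a1@(0,4):N a2@(3,2):N a3@(2,3):SE a4@(5,0):E
t=2: a0@(2,4):NW a1@(5,4):N a2@(2,2):N a3@(3,4):SE a4@(5,1):E
t=3: a0@(1,3):NW a1@(4,4):N a2@(1,2):N a3@(4,0):SE a4@(5,2):E
t=4: a0@(0,2):NW a1@(3,4):N a2@(0,2):N a3@(5,1):SE a4@(5,3):E
t=5: a0@(5,1):NW a1@(2,4):N a2@(5,2):N a3@(0,2):SE a4@(5,4):E
t=6: a0@(4,0):NW a1@(1,4):N a2@(4,2):N a3@(1,3):SE a4@(5,0):E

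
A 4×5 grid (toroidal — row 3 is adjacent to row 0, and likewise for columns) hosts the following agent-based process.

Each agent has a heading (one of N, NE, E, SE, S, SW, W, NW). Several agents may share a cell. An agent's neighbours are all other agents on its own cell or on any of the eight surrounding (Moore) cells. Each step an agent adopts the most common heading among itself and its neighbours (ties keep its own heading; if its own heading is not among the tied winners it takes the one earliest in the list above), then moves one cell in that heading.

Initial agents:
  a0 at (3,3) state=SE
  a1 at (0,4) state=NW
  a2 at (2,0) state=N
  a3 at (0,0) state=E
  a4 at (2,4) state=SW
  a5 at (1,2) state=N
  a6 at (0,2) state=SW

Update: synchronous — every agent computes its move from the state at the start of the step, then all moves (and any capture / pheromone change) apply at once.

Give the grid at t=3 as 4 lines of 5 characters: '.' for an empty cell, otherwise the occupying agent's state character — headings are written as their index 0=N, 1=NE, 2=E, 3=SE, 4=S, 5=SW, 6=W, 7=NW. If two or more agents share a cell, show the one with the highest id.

t=1: a0@(0,2):SW a1@(3,3):NW a2@(1,0):N a3@(0,1):E a4@(3,3):SW a5@(0,2):N a6@(1,1):SW
t=2: a0@(1,1):SW a1@(0,2):SW a2@(0,0):N a3@(3,1):N a4@(0,2):SW a5@(1,1):SW a6@(2,0):SW
t=3: a0@(2,0):SW a1@(1,1):SW a2@(3,0):N a3@(0,0):SW a4@(1,1):SW a5@(2,0):SW a6@(3,4):SW

5....
.5...
5....
0...5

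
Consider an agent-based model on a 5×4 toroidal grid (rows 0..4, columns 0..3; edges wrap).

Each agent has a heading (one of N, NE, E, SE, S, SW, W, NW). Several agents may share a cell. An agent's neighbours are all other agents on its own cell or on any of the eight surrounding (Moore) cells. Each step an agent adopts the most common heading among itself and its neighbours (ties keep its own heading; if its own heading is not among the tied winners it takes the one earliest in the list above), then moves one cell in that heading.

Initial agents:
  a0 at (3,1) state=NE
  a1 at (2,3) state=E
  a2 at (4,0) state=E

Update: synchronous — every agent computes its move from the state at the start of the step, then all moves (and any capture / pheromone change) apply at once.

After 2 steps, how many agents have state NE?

1

t=1: a0@(2,2):NE a1@(2,0):E a2@(4,1):E
t=2: a0@(1,3):NE a1@(2,1):E a2@(4,2):E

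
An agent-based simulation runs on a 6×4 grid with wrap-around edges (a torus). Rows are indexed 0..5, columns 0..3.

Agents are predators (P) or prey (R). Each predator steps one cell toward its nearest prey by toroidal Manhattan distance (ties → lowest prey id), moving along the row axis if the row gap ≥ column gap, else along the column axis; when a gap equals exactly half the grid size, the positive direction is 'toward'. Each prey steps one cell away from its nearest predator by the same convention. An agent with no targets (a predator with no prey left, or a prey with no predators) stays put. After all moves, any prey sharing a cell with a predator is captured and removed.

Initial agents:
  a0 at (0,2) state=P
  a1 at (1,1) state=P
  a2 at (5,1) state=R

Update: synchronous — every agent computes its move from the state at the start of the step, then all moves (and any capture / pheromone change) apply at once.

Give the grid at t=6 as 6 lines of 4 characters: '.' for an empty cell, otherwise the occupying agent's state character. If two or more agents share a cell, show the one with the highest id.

t=1: a0@(5,2):P a1@(0,1):P a2@(4,1):R
t=2: a0@(4,2):P a1@(5,1):P a2@(3,1):R
t=3: a0@(3,2):P a1@(4,1):P a2@(2,1):R
t=4: a0@(2,2):P a1@(3,1):P a2@(1,1):R
t=5: a0@(1,2):P a1@(2,1):P a2@(0,1):R
t=6: a0@(0,2):P a1@(1,1):P a2@(5,1):R

..P.
.P..
....
....
....
.R..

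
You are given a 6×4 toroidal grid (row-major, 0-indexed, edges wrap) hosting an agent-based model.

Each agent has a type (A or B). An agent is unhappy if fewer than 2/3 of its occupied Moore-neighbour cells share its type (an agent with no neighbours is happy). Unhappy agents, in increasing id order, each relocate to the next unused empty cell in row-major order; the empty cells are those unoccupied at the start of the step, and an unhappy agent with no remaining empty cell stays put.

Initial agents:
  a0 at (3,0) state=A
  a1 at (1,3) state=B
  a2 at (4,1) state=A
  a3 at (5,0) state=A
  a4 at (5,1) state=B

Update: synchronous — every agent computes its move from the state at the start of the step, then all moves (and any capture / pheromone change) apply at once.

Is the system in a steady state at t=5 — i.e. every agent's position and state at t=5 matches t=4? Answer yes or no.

no

t=1: a0@(3,0):A a1@(1,3):B a2@(4,1):A a3@(0,0):A a4@(0,1):B
t=2: a0@(3,0):A a1@(0,2):B a2@(4,1):A a3@(0,3):A a4@(1,0):B
t=3: a0@(3,0):A a1@(0,0):B a2@(4,1):A a3@(0,1):A a4@(1,1):B
t=4: a0@(3,0):A a1@(0,2):B a2@(4,1):A a3@(0,3):A a4@(1,0):B
t=5: a0@(3,0):A a1@(0,0):B a2@(4,1):A a3@(0,1):A a4@(1,1):B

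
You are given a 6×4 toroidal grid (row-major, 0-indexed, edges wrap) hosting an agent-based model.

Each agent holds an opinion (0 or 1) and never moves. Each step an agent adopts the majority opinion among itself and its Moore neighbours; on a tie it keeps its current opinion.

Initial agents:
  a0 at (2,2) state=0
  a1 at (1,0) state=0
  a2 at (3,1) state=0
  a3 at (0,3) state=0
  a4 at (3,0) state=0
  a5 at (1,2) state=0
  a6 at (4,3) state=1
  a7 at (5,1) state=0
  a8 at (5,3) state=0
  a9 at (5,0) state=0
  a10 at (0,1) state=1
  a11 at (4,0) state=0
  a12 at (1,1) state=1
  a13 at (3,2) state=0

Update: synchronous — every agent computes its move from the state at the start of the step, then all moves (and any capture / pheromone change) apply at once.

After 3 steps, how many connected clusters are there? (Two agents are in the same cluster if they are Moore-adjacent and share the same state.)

1

t=1: a0@(2,2):0 a1@(1,0):0 a2@(3,1):0 a3@(0,3):0 a4@(3,0):0 a5@(1,2):0 a6@(4,3):0 a7@(5,1):0 a8@(5,3):0 a9@(5,0):0 a10@(0,1):0 a11@(4,0):0 a12@(1,1):0 a13@(3,2):0
t=2: (unchanged — steady state)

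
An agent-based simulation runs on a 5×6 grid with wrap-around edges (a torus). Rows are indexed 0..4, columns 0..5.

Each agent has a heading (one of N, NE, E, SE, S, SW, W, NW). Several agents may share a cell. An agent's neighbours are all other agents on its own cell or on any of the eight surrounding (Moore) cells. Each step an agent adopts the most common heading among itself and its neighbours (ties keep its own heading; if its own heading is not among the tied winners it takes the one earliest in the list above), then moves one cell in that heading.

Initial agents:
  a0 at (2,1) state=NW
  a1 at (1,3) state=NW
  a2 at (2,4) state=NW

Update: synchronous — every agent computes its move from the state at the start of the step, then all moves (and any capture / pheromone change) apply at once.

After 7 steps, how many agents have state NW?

3

t=1: a0@(1,0):NW a1@(0,2):NW a2@(1,3):NW
t=2: a0@(0,5):NW a1@(4,1):NW a2@(0,2):NW
t=3: a0@(4,4):NW a1@(3,0):NW a2@(4,1):NW
t=4: a0@(3,3):NW a1@(2,5):NW a2@(3,0):NW
t=5: a0@(2,2):NW a1@(1,4):NW a2@(2,5):NW
t=6: a0@(1,1):NW a1@(0,3):NW a2@(1,4):NW
t=7: a0@(0,0):NW a1@(4,2):NW a2@(0,3):NW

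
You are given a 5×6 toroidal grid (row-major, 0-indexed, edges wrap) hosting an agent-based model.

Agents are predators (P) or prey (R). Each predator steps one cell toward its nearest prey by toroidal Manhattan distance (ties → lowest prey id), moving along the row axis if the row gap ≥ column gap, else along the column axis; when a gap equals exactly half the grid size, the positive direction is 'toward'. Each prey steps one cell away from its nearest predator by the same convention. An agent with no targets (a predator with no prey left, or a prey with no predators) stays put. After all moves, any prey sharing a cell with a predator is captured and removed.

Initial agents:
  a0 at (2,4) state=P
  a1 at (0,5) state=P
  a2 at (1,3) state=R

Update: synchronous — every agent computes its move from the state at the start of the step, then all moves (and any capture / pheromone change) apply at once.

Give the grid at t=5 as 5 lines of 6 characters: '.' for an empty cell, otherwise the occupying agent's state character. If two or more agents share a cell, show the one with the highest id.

t=1: a0@(1,4):P a1@(0,4):P a2@(0,3):R
t=2: a0@(0,4):P a1@(0,3):P a2@(0,2):R
t=3: a0@(0,3):P a1@(0,2):P a2@(0,1):R
t=4: a0@(0,2):P a1@(0,1):P a2@(0,0):R
t=5: a0@(0,1):P a1@(0,0):P a2@(0,5):R

PP...R
......
......
......
......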